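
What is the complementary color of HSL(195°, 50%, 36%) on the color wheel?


Complement = opposite side of color wheel = hue + 180°
H' = (195 + 180) mod 360 = 15°
S and L unchanged.
= HSL(15°, 50%, 36%)


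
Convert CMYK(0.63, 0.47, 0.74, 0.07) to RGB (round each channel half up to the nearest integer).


R = 255 × (1-C) × (1-K) = 255 × 0.37 × 0.93 = 87.7455 → 88
G = 255 × (1-M) × (1-K) = 255 × 0.53 × 0.93 = 125.6895 → 126
B = 255 × (1-Y) × (1-K) = 255 × 0.26 × 0.93 = 61.659 → 62
= RGB(88, 126, 62)


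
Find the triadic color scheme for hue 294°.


Triadic: equally spaced at 120° intervals
H1 = 294°
H2 = (294 + 120) mod 360 = 54°
H3 = (294 + 240) mod 360 = 174°
Triadic = 294°, 54°, 174°


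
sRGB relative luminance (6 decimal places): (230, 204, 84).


Linearize each channel (sRGB transfer function): c = v/255; c_lin = c/12.92 if c ≤ 0.04045, else ((c+0.055)/1.055)^2.4
  R: 230/255 ≈ 0.901961 > 0.04045 → ((0.901961+0.055)/1.055)^2.4 ≈ 0.791298
  G: 204/255 ≈ 0.800000 > 0.04045 → ((0.800000+0.055)/1.055)^2.4 ≈ 0.603827
  B: 84/255 ≈ 0.329412 > 0.04045 → ((0.329412+0.055)/1.055)^2.4 ≈ 0.088656
R_lin = 0.791298, G_lin = 0.603827, B_lin = 0.088656
L = 0.2126×R + 0.7152×G + 0.0722×B
L = 0.2126×0.791298 + 0.7152×0.603827 + 0.0722×0.088656
L ≈ 0.606488


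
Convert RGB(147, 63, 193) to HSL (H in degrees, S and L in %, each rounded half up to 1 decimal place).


Normalize: R'=147/255≈0.5765, G'=63/255≈0.2471, B'=193/255≈0.7569
Max=193/255, Min=63/255, Δ=Max-Min=130/255
L = (Max+Min)/2 = (193+63)/510 = 256/510 = 0.50196… → L = 50.2%
L > 0.5 → S = Δ/(2-Max-Min) = 130/(510-193-63) = 130/254 = 0.51181… → S = 51.2%
(the 1/255 factors cancel in S and H, so raw channel differences can be used)
Max is B' → H = 60 × ((R-G)/Δ + 4) = 60 × ((147-63)/130 + 4)
  84/130 + 4 = 0.6461… + 4 = 4.6461…
  H = 60 × 4.6461… = 278.769…° → H = 278.8°
= HSL(278.8°, 51.2%, 50.2%)


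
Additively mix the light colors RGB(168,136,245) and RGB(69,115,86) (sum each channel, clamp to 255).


Additive: each channel = min(255, C₁+C₂)
R: 168+69 = 237 → 237
G: 136+115 = 251 → 251
B: 245+86 = 331 → 255
= RGB(237, 251, 255)


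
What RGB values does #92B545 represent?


92 → 146 (R)
B5 → 181 (G)
45 → 69 (B)
= RGB(146, 181, 69)


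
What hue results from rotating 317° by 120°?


New hue = (H + rotation) mod 360
New hue = (317 + 120) mod 360
= 437 mod 360
= 77°


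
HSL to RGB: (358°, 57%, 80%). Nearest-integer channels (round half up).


H=358°, S=0.57, L=0.80
C = (1-|2L-1|)×S = (1-|0.60|)×0.57 = 0.228
H' = H/60 = 358/60 ≈ 5.9667; X = C×(1-|H' mod 2 - 1|) = 0.0076
m = L - C/2 = 0.80 - 0.114 = 0.686
Sector ⌊H'⌋ = 5 → (R',G',B') = (0.228, 0.0, 0.0076)
RGB = ((R'+m)×255, (G'+m)×255, (B'+m)×255) = (233.07, 174.93, 176.868)
Round half up → RGB(233, 175, 177)


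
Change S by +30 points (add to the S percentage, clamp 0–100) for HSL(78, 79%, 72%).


Original S = 79%
Adjustment = +30 percentage points
New S = 79 + (30) = 109
Clamp to [0, 100] → 100
= HSL(78°, 100%, 72%)


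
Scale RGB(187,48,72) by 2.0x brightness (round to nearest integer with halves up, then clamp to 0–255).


Multiply each channel by 2.0, round half up, clamp to [0, 255]
R: 187×2.0 = 374 → clamp → 255
G: 48×2.0 = 96
B: 72×2.0 = 144
= RGB(255, 96, 144)


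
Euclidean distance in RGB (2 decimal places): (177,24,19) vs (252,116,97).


d = √[(R₁-R₂)² + (G₁-G₂)² + (B₁-B₂)²]
d = √[(177-252)² + (24-116)² + (19-97)²]
d = √[5625 + 8464 + 6084]
d = √20173
d ≈ 142.03


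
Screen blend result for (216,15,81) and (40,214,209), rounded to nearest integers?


Screen: C = 255 - (255-A)×(255-B)/255, rounded to nearest integer
R: 255 - (255-216)×(255-40)/255 = 255 - 8385/255 ≈ 255 - 32.882 = 222.118 → 222
G: 255 - (255-15)×(255-214)/255 = 255 - 9840/255 ≈ 255 - 38.588 = 216.412 → 216
B: 255 - (255-81)×(255-209)/255 = 255 - 8004/255 ≈ 255 - 31.388 = 223.612 → 224
= RGB(222, 216, 224)


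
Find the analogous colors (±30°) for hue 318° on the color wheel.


Base hue: 318°
Left analog: (318 - 30) mod 360 = 288°
Right analog: (318 + 30) mod 360 = 348°
Analogous hues = 288° and 348°


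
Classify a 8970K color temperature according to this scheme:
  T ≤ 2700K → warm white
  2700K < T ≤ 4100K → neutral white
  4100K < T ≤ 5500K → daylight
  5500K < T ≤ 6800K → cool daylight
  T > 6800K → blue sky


Temperature: 8970K
8970K > 6800K → blue sky
Classification: blue sky


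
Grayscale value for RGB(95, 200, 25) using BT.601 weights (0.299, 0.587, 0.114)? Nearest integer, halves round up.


Gray = 0.299×R + 0.587×G + 0.114×B
Gray = 0.299×95 + 0.587×200 + 0.114×25
Gray = 28.405 + 117.400 + 2.850
Gray = 148.655 → round half up → 149
Gray = 149


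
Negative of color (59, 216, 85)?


Invert: (255-R, 255-G, 255-B)
R: 255-59 = 196
G: 255-216 = 39
B: 255-85 = 170
= RGB(196, 39, 170)


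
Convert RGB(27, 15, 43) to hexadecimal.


R = 27 → 1B (hex)
G = 15 → 0F (hex)
B = 43 → 2B (hex)
Hex = #1B0F2B


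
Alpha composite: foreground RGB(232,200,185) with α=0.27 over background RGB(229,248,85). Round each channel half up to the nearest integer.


C = α×F + (1-α)×B, with 1-α = 0.73
R: 0.27×232 + 0.73×229 = 62.64 + 167.17 = 229.81 → 230
G: 0.27×200 + 0.73×248 = 54.00 + 181.04 = 235.04 → 235
B: 0.27×185 + 0.73×85 = 49.95 + 62.05 = 112.00 → 112
= RGB(230, 235, 112)


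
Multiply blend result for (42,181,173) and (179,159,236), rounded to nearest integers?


Multiply: C = A×B/255, rounded to nearest integer
R: 42×179/255 = 7518/255 ≈ 29.482 → 29
G: 181×159/255 = 28779/255 ≈ 112.859 → 113
B: 173×236/255 = 40828/255 ≈ 160.110 → 160
= RGB(29, 113, 160)


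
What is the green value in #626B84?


Color: #626B84
R = 62 = 98
G = 6B = 107
B = 84 = 132
Green = 107


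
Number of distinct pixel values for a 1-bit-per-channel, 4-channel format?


Total bits = 1 bits/channel × 4 channels = 4 bits
Distinct pixel values = 2^4
= 16 pixel values


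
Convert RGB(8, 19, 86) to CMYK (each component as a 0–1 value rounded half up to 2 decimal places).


R'=8/255≈0.0314, G'=19/255≈0.0745, B'=86/255≈0.3373
K = 1 - max(R',G',B') = 1 - 86/255 = 169/255 = 0.66274… → 0.66
(1-R'-K)/(1-K) simplifies to (max-R)/max with max = 86:
C = (86-8)/86 = 78/86 = 0.90697… → 0.91
M = (86-19)/86 = 67/86 = 0.77906… → 0.78
Y = (86-86)/86 = 0/86 = 0 → 0.00
= CMYK(0.91, 0.78, 0.00, 0.66)


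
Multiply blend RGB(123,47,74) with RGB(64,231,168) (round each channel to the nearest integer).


Multiply: C = A×B/255, rounded to nearest integer
R: 123×64/255 = 7872/255 ≈ 30.871 → 31
G: 47×231/255 = 10857/255 ≈ 42.576 → 43
B: 74×168/255 = 12432/255 ≈ 48.753 → 49
= RGB(31, 43, 49)


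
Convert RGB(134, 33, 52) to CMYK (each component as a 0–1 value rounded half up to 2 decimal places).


R'=134/255≈0.5255, G'=33/255≈0.1294, B'=52/255≈0.2039
K = 1 - max(R',G',B') = 1 - 134/255 = 121/255 = 0.47450… → 0.47
(1-R'-K)/(1-K) simplifies to (max-R)/max with max = 134:
C = (134-134)/134 = 0/134 = 0 → 0.00
M = (134-33)/134 = 101/134 = 0.75373… → 0.75
Y = (134-52)/134 = 82/134 = 0.61194… → 0.61
= CMYK(0.00, 0.75, 0.61, 0.47)


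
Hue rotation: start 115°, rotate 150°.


New hue = (H + rotation) mod 360
New hue = (115 + 150) mod 360
= 265 mod 360
= 265°


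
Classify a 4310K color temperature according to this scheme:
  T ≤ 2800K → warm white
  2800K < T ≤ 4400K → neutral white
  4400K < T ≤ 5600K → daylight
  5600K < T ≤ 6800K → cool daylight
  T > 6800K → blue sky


Temperature: 4310K
2800K < 4310K ≤ 4400K → neutral white
Classification: neutral white


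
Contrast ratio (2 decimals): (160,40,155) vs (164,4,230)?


Linearize each sRGB channel c=v/255: c/12.92 if c ≤ 0.04045 else ((c+0.055)/1.055)^2.4
L = 0.2126×R_lin + 0.7152×G_lin + 0.0722×B_lin
Color 1 (160,40,155):
  R=160: 160/255≈0.6275 > 0.04045 → ((0.6275+0.055)/1.055)^2.4 ≈ 0.35153
  G=40: 40/255≈0.1569 > 0.04045 → ((0.1569+0.055)/1.055)^2.4 ≈ 0.02122
  B=155: 155/255≈0.6078 > 0.04045 → ((0.6078+0.055)/1.055)^2.4 ≈ 0.32778
  L1 = 0.2126×0.35153 + 0.7152×0.02122 + 0.0722×0.32778 ≈ 0.11358
Color 2 (164,4,230):
  R=164: 164/255≈0.6431 > 0.04045 → ((0.6431+0.055)/1.055)^2.4 ≈ 0.37124
  G=4: 4/255≈0.0157 ≤ 0.04045 → 0.0157/12.92 ≈ 0.00121
  B=230: 230/255≈0.9020 > 0.04045 → ((0.9020+0.055)/1.055)^2.4 ≈ 0.79130
  L2 = 0.2126×0.37124 + 0.7152×0.00121 + 0.0722×0.79130 ≈ 0.13693
Lighter = 0.13693, Darker = 0.11358
Ratio = (L_lighter + 0.05) / (L_darker + 0.05)
Ratio = (0.13693 + 0.05) / (0.11358 + 0.05) = 0.18693 / 0.16358 ≈ 1.1427
Ratio ≈ 1.14:1


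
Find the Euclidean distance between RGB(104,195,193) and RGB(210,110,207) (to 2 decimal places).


d = √[(R₁-R₂)² + (G₁-G₂)² + (B₁-B₂)²]
d = √[(104-210)² + (195-110)² + (193-207)²]
d = √[11236 + 7225 + 196]
d = √18657
d ≈ 136.59


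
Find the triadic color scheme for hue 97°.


Triadic: equally spaced at 120° intervals
H1 = 97°
H2 = (97 + 120) mod 360 = 217°
H3 = (97 + 240) mod 360 = 337°
Triadic = 97°, 217°, 337°


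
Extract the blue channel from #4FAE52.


Color: #4FAE52
R = 4F = 79
G = AE = 174
B = 52 = 82
Blue = 82


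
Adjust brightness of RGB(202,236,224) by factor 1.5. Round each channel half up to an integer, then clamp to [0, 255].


Multiply each channel by 1.5, round half up, clamp to [0, 255]
R: 202×1.5 = 303 → clamp → 255
G: 236×1.5 = 354 → clamp → 255
B: 224×1.5 = 336 → clamp → 255
= RGB(255, 255, 255)


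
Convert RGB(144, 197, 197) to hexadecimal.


R = 144 → 90 (hex)
G = 197 → C5 (hex)
B = 197 → C5 (hex)
Hex = #90C5C5


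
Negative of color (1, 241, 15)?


Invert: (255-R, 255-G, 255-B)
R: 255-1 = 254
G: 255-241 = 14
B: 255-15 = 240
= RGB(254, 14, 240)


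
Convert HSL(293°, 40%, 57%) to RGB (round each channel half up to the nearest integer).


H=293°, S=0.40, L=0.57
C = (1-|2L-1|)×S = (1-|0.14|)×0.40 = 0.344
H' = H/60 = 293/60 ≈ 4.8833; X = C×(1-|H' mod 2 - 1|) ≈ 0.3039
m = L - C/2 = 0.57 - 0.172 = 0.398
Sector ⌊H'⌋ = 4 → (R',G',B') = (≈0.3039, 0.0, 0.344)
RGB = ((R'+m)×255, (G'+m)×255, (B'+m)×255) = (178.976, 101.49, 189.21)
Round half up → RGB(179, 101, 189)


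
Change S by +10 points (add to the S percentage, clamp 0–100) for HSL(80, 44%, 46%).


Original S = 44%
Adjustment = +10 percentage points
New S = 44 + (10) = 54
Clamp to [0, 100] → 54
= HSL(80°, 54%, 46%)


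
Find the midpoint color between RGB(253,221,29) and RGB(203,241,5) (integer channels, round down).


Midpoint: each channel = ⌊(C₁+C₂)/2⌋
R: ⌊(253+203)/2⌋ = 228
G: ⌊(221+241)/2⌋ = 231
B: ⌊(29+5)/2⌋ = 17
= RGB(228, 231, 17)


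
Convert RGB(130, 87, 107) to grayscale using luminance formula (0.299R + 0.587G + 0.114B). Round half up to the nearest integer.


Gray = 0.299×R + 0.587×G + 0.114×B
Gray = 0.299×130 + 0.587×87 + 0.114×107
Gray = 38.870 + 51.069 + 12.198
Gray = 102.137 → round half up → 102
Gray = 102


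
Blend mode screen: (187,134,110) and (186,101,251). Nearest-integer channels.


Screen: C = 255 - (255-A)×(255-B)/255, rounded to nearest integer
R: 255 - (255-187)×(255-186)/255 = 255 - 4692/255 ≈ 255 - 18.400 = 236.600 → 237
G: 255 - (255-134)×(255-101)/255 = 255 - 18634/255 ≈ 255 - 73.075 = 181.925 → 182
B: 255 - (255-110)×(255-251)/255 = 255 - 580/255 ≈ 255 - 2.275 = 252.725 → 253
= RGB(237, 182, 253)


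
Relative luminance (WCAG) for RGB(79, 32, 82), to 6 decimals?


Linearize each channel (sRGB transfer function): c = v/255; c_lin = c/12.92 if c ≤ 0.04045, else ((c+0.055)/1.055)^2.4
  R: 79/255 ≈ 0.309804 > 0.04045 → ((0.309804+0.055)/1.055)^2.4 ≈ 0.078187
  G: 32/255 ≈ 0.125490 > 0.04045 → ((0.125490+0.055)/1.055)^2.4 ≈ 0.014444
  B: 82/255 ≈ 0.321569 > 0.04045 → ((0.321569+0.055)/1.055)^2.4 ≈ 0.084376
R_lin = 0.078187, G_lin = 0.014444, B_lin = 0.084376
L = 0.2126×R + 0.7152×G + 0.0722×B
L = 0.2126×0.078187 + 0.7152×0.014444 + 0.0722×0.084376
L ≈ 0.033045


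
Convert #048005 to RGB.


04 → 4 (R)
80 → 128 (G)
05 → 5 (B)
= RGB(4, 128, 5)


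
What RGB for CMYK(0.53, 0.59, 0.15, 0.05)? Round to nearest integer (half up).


R = 255 × (1-C) × (1-K) = 255 × 0.47 × 0.95 = 113.8575 → 114
G = 255 × (1-M) × (1-K) = 255 × 0.41 × 0.95 = 99.3225 → 99
B = 255 × (1-Y) × (1-K) = 255 × 0.85 × 0.95 = 205.9125 → 206
= RGB(114, 99, 206)


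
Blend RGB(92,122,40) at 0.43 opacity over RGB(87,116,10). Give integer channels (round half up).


C = α×F + (1-α)×B, with 1-α = 0.57
R: 0.43×92 + 0.57×87 = 39.56 + 49.59 = 89.15 → 89
G: 0.43×122 + 0.57×116 = 52.46 + 66.12 = 118.58 → 119
B: 0.43×40 + 0.57×10 = 17.20 + 5.70 = 22.90 → 23
= RGB(89, 119, 23)


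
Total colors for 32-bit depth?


Colors = 2^bits = 2^32
= 4,294,967,296 colors


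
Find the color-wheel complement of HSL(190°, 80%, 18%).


Complement = opposite side of color wheel = hue + 180°
H' = (190 + 180) mod 360 = 10°
S and L unchanged.
= HSL(10°, 80%, 18%)


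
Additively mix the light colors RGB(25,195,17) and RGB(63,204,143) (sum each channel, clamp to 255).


Additive: each channel = min(255, C₁+C₂)
R: 25+63 = 88 → 88
G: 195+204 = 399 → 255
B: 17+143 = 160 → 160
= RGB(88, 255, 160)


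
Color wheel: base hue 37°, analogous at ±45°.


Base hue: 37°
Left analog: (37 - 45) mod 360 = 352°
Right analog: (37 + 45) mod 360 = 82°
Analogous hues = 352° and 82°


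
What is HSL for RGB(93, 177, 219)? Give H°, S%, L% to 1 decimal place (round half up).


Normalize: R'=93/255≈0.3647, G'=177/255≈0.6941, B'=219/255≈0.8588
Max=219/255, Min=93/255, Δ=Max-Min=126/255
L = (Max+Min)/2 = (219+93)/510 = 312/510 = 0.61176… → L = 61.2%
L > 0.5 → S = Δ/(2-Max-Min) = 126/(510-219-93) = 126/198 = 0.63636… → S = 63.6%
(the 1/255 factors cancel in S and H, so raw channel differences can be used)
Max is B' → H = 60 × ((R-G)/Δ + 4) = 60 × ((93-177)/126 + 4)
  -84/126 + 4 = -0.6666… + 4 = 3.3333…
  H = 60 × 3.3333… = 200° → H = 200.0°
= HSL(200.0°, 63.6%, 61.2%)


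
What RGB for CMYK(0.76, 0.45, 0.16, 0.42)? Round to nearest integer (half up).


R = 255 × (1-C) × (1-K) = 255 × 0.24 × 0.58 = 35.496 → 35
G = 255 × (1-M) × (1-K) = 255 × 0.55 × 0.58 = 81.345 → 81
B = 255 × (1-Y) × (1-K) = 255 × 0.84 × 0.58 = 124.236 → 124
= RGB(35, 81, 124)


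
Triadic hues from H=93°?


Triadic: equally spaced at 120° intervals
H1 = 93°
H2 = (93 + 120) mod 360 = 213°
H3 = (93 + 240) mod 360 = 333°
Triadic = 93°, 213°, 333°


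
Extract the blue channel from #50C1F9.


Color: #50C1F9
R = 50 = 80
G = C1 = 193
B = F9 = 249
Blue = 249


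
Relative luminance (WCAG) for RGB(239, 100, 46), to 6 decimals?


Linearize each channel (sRGB transfer function): c = v/255; c_lin = c/12.92 if c ≤ 0.04045, else ((c+0.055)/1.055)^2.4
  R: 239/255 ≈ 0.937255 > 0.04045 → ((0.937255+0.055)/1.055)^2.4 ≈ 0.863157
  G: 100/255 ≈ 0.392157 > 0.04045 → ((0.392157+0.055)/1.055)^2.4 ≈ 0.127438
  B: 46/255 ≈ 0.180392 > 0.04045 → ((0.180392+0.055)/1.055)^2.4 ≈ 0.027321
R_lin = 0.863157, G_lin = 0.127438, B_lin = 0.027321
L = 0.2126×R + 0.7152×G + 0.0722×B
L = 0.2126×0.863157 + 0.7152×0.127438 + 0.0722×0.027321
L ≈ 0.276623


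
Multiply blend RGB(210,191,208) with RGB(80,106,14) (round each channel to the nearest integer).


Multiply: C = A×B/255, rounded to nearest integer
R: 210×80/255 = 16800/255 ≈ 65.882 → 66
G: 191×106/255 = 20246/255 ≈ 79.396 → 79
B: 208×14/255 = 2912/255 ≈ 11.420 → 11
= RGB(66, 79, 11)


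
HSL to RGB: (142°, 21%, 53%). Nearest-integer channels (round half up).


H=142°, S=0.21, L=0.53
C = (1-|2L-1|)×S = (1-|0.06|)×0.21 = 0.1974
H' = H/60 = 142/60 ≈ 2.3667; X = C×(1-|H' mod 2 - 1|) = 0.07238
m = L - C/2 = 0.53 - 0.0987 = 0.4313
Sector ⌊H'⌋ = 2 → (R',G',B') = (0.0, 0.1974, 0.07238)
RGB = ((R'+m)×255, (G'+m)×255, (B'+m)×255) = (109.9815, 160.3185, 128.4384)
Round half up → RGB(110, 160, 128)


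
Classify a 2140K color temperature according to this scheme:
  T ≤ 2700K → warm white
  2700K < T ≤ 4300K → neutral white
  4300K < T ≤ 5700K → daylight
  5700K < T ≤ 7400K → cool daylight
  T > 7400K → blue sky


Temperature: 2140K
2140K ≤ 2700K → warm white
Classification: warm white


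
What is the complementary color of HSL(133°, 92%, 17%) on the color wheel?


Complement = opposite side of color wheel = hue + 180°
H' = (133 + 180) mod 360 = 313°
S and L unchanged.
= HSL(313°, 92%, 17%)


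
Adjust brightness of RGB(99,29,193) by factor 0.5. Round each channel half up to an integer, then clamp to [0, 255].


Multiply each channel by 0.5, round half up, clamp to [0, 255]
R: 99×0.5 = 49.5 → round → 50
G: 29×0.5 = 14.5 → round → 15
B: 193×0.5 = 96.5 → round → 97
= RGB(50, 15, 97)


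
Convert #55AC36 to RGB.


55 → 85 (R)
AC → 172 (G)
36 → 54 (B)
= RGB(85, 172, 54)


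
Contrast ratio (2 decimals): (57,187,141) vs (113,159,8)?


Linearize each sRGB channel c=v/255: c/12.92 if c ≤ 0.04045 else ((c+0.055)/1.055)^2.4
L = 0.2126×R_lin + 0.7152×G_lin + 0.0722×B_lin
Color 1 (57,187,141):
  R=57: 57/255≈0.2235 > 0.04045 → ((0.2235+0.055)/1.055)^2.4 ≈ 0.04092
  G=187: 187/255≈0.7333 > 0.04045 → ((0.7333+0.055)/1.055)^2.4 ≈ 0.49693
  B=141: 141/255≈0.5529 > 0.04045 → ((0.5529+0.055)/1.055)^2.4 ≈ 0.26636
  L1 = 0.2126×0.04092 + 0.7152×0.49693 + 0.0722×0.26636 ≈ 0.38334
Color 2 (113,159,8):
  R=113: 113/255≈0.4431 > 0.04045 → ((0.4431+0.055)/1.055)^2.4 ≈ 0.16513
  G=159: 159/255≈0.6235 > 0.04045 → ((0.6235+0.055)/1.055)^2.4 ≈ 0.34670
  B=8: 8/255≈0.0314 ≤ 0.04045 → 0.0314/12.92 ≈ 0.00243
  L2 = 0.2126×0.16513 + 0.7152×0.34670 + 0.0722×0.00243 ≈ 0.28325
Lighter = 0.38334, Darker = 0.28325
Ratio = (L_lighter + 0.05) / (L_darker + 0.05)
Ratio = (0.38334 + 0.05) / (0.28325 + 0.05) = 0.43334 / 0.33325 ≈ 1.3004
Ratio ≈ 1.30:1


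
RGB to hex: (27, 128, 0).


R = 27 → 1B (hex)
G = 128 → 80 (hex)
B = 0 → 00 (hex)
Hex = #1B8000


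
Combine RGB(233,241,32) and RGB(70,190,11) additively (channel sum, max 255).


Additive: each channel = min(255, C₁+C₂)
R: 233+70 = 303 → 255
G: 241+190 = 431 → 255
B: 32+11 = 43 → 43
= RGB(255, 255, 43)


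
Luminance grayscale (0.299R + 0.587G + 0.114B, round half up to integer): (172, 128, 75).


Gray = 0.299×R + 0.587×G + 0.114×B
Gray = 0.299×172 + 0.587×128 + 0.114×75
Gray = 51.428 + 75.136 + 8.550
Gray = 135.114 → round half up → 135
Gray = 135


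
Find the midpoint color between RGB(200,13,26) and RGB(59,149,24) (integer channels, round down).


Midpoint: each channel = ⌊(C₁+C₂)/2⌋
R: ⌊(200+59)/2⌋ = 129
G: ⌊(13+149)/2⌋ = 81
B: ⌊(26+24)/2⌋ = 25
= RGB(129, 81, 25)


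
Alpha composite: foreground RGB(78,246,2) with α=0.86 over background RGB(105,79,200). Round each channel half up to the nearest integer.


C = α×F + (1-α)×B, with 1-α = 0.14
R: 0.86×78 + 0.14×105 = 67.08 + 14.70 = 81.78 → 82
G: 0.86×246 + 0.14×79 = 211.56 + 11.06 = 222.62 → 223
B: 0.86×2 + 0.14×200 = 1.72 + 28.00 = 29.72 → 30
= RGB(82, 223, 30)


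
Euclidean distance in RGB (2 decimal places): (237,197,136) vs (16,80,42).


d = √[(R₁-R₂)² + (G₁-G₂)² + (B₁-B₂)²]
d = √[(237-16)² + (197-80)² + (136-42)²]
d = √[48841 + 13689 + 8836]
d = √71366
d ≈ 267.14


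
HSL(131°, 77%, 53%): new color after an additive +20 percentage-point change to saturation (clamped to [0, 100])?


Original S = 77%
Adjustment = +20 percentage points
New S = 77 + (20) = 97
Clamp to [0, 100] → 97
= HSL(131°, 97%, 53%)


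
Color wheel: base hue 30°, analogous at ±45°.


Base hue: 30°
Left analog: (30 - 45) mod 360 = 345°
Right analog: (30 + 45) mod 360 = 75°
Analogous hues = 345° and 75°


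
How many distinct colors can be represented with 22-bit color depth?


Colors = 2^bits = 2^22
= 4,194,304 colors


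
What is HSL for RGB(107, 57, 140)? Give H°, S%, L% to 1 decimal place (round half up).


Normalize: R'=107/255≈0.4196, G'=57/255≈0.2235, B'=140/255≈0.5490
Max=140/255, Min=57/255, Δ=Max-Min=83/255
L = (Max+Min)/2 = (140+57)/510 = 197/510 = 0.38627… → L = 38.6%
L ≤ 0.5 → S = Δ/(Max+Min) = 83/(140+57) = 83/197 = 0.42131… → S = 42.1%
(the 1/255 factors cancel in S and H, so raw channel differences can be used)
Max is B' → H = 60 × ((R-G)/Δ + 4) = 60 × ((107-57)/83 + 4)
  50/83 + 4 = 0.6024… + 4 = 4.6024…
  H = 60 × 4.6024… = 276.144…° → H = 276.1°
= HSL(276.1°, 42.1%, 38.6%)


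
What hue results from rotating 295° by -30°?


New hue = (H + rotation) mod 360
New hue = (295 -30) mod 360
= 265 mod 360
= 265°


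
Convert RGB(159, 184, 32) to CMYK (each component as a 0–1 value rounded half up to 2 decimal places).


R'=159/255≈0.6235, G'=184/255≈0.7216, B'=32/255≈0.1255
K = 1 - max(R',G',B') = 1 - 184/255 = 71/255 = 0.27843… → 0.28
(1-R'-K)/(1-K) simplifies to (max-R)/max with max = 184:
C = (184-159)/184 = 25/184 = 0.13586… → 0.14
M = (184-184)/184 = 0/184 = 0 → 0.00
Y = (184-32)/184 = 152/184 = 0.82608… → 0.83
= CMYK(0.14, 0.00, 0.83, 0.28)


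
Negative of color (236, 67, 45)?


Invert: (255-R, 255-G, 255-B)
R: 255-236 = 19
G: 255-67 = 188
B: 255-45 = 210
= RGB(19, 188, 210)


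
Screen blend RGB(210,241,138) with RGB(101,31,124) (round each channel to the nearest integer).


Screen: C = 255 - (255-A)×(255-B)/255, rounded to nearest integer
R: 255 - (255-210)×(255-101)/255 = 255 - 6930/255 ≈ 255 - 27.176 = 227.824 → 228
G: 255 - (255-241)×(255-31)/255 = 255 - 3136/255 ≈ 255 - 12.298 = 242.702 → 243
B: 255 - (255-138)×(255-124)/255 = 255 - 15327/255 ≈ 255 - 60.106 = 194.894 → 195
= RGB(228, 243, 195)


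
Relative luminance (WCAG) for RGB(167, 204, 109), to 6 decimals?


Linearize each channel (sRGB transfer function): c = v/255; c_lin = c/12.92 if c ≤ 0.04045, else ((c+0.055)/1.055)^2.4
  R: 167/255 ≈ 0.654902 > 0.04045 → ((0.654902+0.055)/1.055)^2.4 ≈ 0.386429
  G: 204/255 ≈ 0.800000 > 0.04045 → ((0.800000+0.055)/1.055)^2.4 ≈ 0.603827
  B: 109/255 ≈ 0.427451 > 0.04045 → ((0.427451+0.055)/1.055)^2.4 ≈ 0.152926
R_lin = 0.386429, G_lin = 0.603827, B_lin = 0.152926
L = 0.2126×R + 0.7152×G + 0.0722×B
L = 0.2126×0.386429 + 0.7152×0.603827 + 0.0722×0.152926
L ≈ 0.525053


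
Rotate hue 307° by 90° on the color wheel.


New hue = (H + rotation) mod 360
New hue = (307 + 90) mod 360
= 397 mod 360
= 37°


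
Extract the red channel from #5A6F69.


Color: #5A6F69
R = 5A = 90
G = 6F = 111
B = 69 = 105
Red = 90


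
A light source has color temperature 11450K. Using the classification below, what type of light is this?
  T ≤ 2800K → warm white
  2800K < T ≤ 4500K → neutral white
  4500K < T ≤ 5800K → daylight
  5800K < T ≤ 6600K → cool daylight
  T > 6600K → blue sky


Temperature: 11450K
11450K > 6600K → blue sky
Classification: blue sky


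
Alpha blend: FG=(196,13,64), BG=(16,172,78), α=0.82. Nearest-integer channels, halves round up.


C = α×F + (1-α)×B, with 1-α = 0.18
R: 0.82×196 + 0.18×16 = 160.72 + 2.88 = 163.60 → 164
G: 0.82×13 + 0.18×172 = 10.66 + 30.96 = 41.62 → 42
B: 0.82×64 + 0.18×78 = 52.48 + 14.04 = 66.52 → 67
= RGB(164, 42, 67)


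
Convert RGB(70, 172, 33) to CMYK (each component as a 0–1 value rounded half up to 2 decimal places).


R'=70/255≈0.2745, G'=172/255≈0.6745, B'=33/255≈0.1294
K = 1 - max(R',G',B') = 1 - 172/255 = 83/255 = 0.32549… → 0.33
(1-R'-K)/(1-K) simplifies to (max-R)/max with max = 172:
C = (172-70)/172 = 102/172 = 0.59302… → 0.59
M = (172-172)/172 = 0/172 = 0 → 0.00
Y = (172-33)/172 = 139/172 = 0.80813… → 0.81
= CMYK(0.59, 0.00, 0.81, 0.33)


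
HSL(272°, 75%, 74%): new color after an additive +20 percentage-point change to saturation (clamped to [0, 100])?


Original S = 75%
Adjustment = +20 percentage points
New S = 75 + (20) = 95
Clamp to [0, 100] → 95
= HSL(272°, 95%, 74%)


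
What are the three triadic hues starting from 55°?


Triadic: equally spaced at 120° intervals
H1 = 55°
H2 = (55 + 120) mod 360 = 175°
H3 = (55 + 240) mod 360 = 295°
Triadic = 55°, 175°, 295°


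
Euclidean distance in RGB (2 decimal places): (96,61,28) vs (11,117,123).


d = √[(R₁-R₂)² + (G₁-G₂)² + (B₁-B₂)²]
d = √[(96-11)² + (61-117)² + (28-123)²]
d = √[7225 + 3136 + 9025]
d = √19386
d ≈ 139.23


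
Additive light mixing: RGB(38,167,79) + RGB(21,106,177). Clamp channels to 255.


Additive: each channel = min(255, C₁+C₂)
R: 38+21 = 59 → 59
G: 167+106 = 273 → 255
B: 79+177 = 256 → 255
= RGB(59, 255, 255)


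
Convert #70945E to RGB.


70 → 112 (R)
94 → 148 (G)
5E → 94 (B)
= RGB(112, 148, 94)


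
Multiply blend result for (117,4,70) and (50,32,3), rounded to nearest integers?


Multiply: C = A×B/255, rounded to nearest integer
R: 117×50/255 = 5850/255 ≈ 22.941 → 23
G: 4×32/255 = 128/255 ≈ 0.502 → 1
B: 70×3/255 = 210/255 ≈ 0.824 → 1
= RGB(23, 1, 1)


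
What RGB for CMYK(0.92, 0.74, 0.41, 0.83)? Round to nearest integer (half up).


R = 255 × (1-C) × (1-K) = 255 × 0.08 × 0.17 = 3.468 → 3
G = 255 × (1-M) × (1-K) = 255 × 0.26 × 0.17 = 11.271 → 11
B = 255 × (1-Y) × (1-K) = 255 × 0.59 × 0.17 = 25.5765 → 26
= RGB(3, 11, 26)


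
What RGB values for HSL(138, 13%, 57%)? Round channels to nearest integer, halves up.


H=138°, S=0.13, L=0.57
C = (1-|2L-1|)×S = (1-|0.14|)×0.13 = 0.1118
H' = H/60 = 138/60 ≈ 2.3000; X = C×(1-|H' mod 2 - 1|) = 0.03354
m = L - C/2 = 0.57 - 0.0559 = 0.5141
Sector ⌊H'⌋ = 2 → (R',G',B') = (0.0, 0.1118, 0.03354)
RGB = ((R'+m)×255, (G'+m)×255, (B'+m)×255) = (131.0955, 159.6045, 139.6482)
Round half up → RGB(131, 160, 140)


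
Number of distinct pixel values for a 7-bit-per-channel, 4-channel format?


Total bits = 7 bits/channel × 4 channels = 28 bits
Distinct pixel values = 2^28
= 268,435,456 pixel values


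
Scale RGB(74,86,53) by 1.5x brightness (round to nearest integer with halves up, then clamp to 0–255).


Multiply each channel by 1.5, round half up, clamp to [0, 255]
R: 74×1.5 = 111
G: 86×1.5 = 129
B: 53×1.5 = 79.5 → round → 80
= RGB(111, 129, 80)


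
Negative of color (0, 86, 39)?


Invert: (255-R, 255-G, 255-B)
R: 255-0 = 255
G: 255-86 = 169
B: 255-39 = 216
= RGB(255, 169, 216)


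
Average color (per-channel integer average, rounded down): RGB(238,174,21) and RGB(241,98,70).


Midpoint: each channel = ⌊(C₁+C₂)/2⌋
R: ⌊(238+241)/2⌋ = 239
G: ⌊(174+98)/2⌋ = 136
B: ⌊(21+70)/2⌋ = 45
= RGB(239, 136, 45)


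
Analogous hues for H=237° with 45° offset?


Base hue: 237°
Left analog: (237 - 45) mod 360 = 192°
Right analog: (237 + 45) mod 360 = 282°
Analogous hues = 192° and 282°


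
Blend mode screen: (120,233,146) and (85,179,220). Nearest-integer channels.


Screen: C = 255 - (255-A)×(255-B)/255, rounded to nearest integer
R: 255 - (255-120)×(255-85)/255 = 255 - 22950/255 ≈ 255 - 90.000 = 165.000 → 165
G: 255 - (255-233)×(255-179)/255 = 255 - 1672/255 ≈ 255 - 6.557 = 248.443 → 248
B: 255 - (255-146)×(255-220)/255 = 255 - 3815/255 ≈ 255 - 14.961 = 240.039 → 240
= RGB(165, 248, 240)


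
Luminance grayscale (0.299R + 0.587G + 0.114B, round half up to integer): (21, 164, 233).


Gray = 0.299×R + 0.587×G + 0.114×B
Gray = 0.299×21 + 0.587×164 + 0.114×233
Gray = 6.279 + 96.268 + 26.562
Gray = 129.109 → round half up → 129
Gray = 129


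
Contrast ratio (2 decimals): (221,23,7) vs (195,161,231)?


Linearize each sRGB channel c=v/255: c/12.92 if c ≤ 0.04045 else ((c+0.055)/1.055)^2.4
L = 0.2126×R_lin + 0.7152×G_lin + 0.0722×B_lin
Color 1 (221,23,7):
  R=221: 221/255≈0.8667 > 0.04045 → ((0.8667+0.055)/1.055)^2.4 ≈ 0.72306
  G=23: 23/255≈0.0902 > 0.04045 → ((0.0902+0.055)/1.055)^2.4 ≈ 0.00857
  B=7: 7/255≈0.0275 ≤ 0.04045 → 0.0275/12.92 ≈ 0.00212
  L1 = 0.2126×0.72306 + 0.7152×0.00857 + 0.0722×0.00212 ≈ 0.16000
Color 2 (195,161,231):
  R=195: 195/255≈0.7647 > 0.04045 → ((0.7647+0.055)/1.055)^2.4 ≈ 0.54572
  G=161: 161/255≈0.6314 > 0.04045 → ((0.6314+0.055)/1.055)^2.4 ≈ 0.35640
  B=231: 231/255≈0.9059 > 0.04045 → ((0.9059+0.055)/1.055)^2.4 ≈ 0.79910
  L2 = 0.2126×0.54572 + 0.7152×0.35640 + 0.0722×0.79910 ≈ 0.42861
Lighter = 0.42861, Darker = 0.16000
Ratio = (L_lighter + 0.05) / (L_darker + 0.05)
Ratio = (0.42861 + 0.05) / (0.16000 + 0.05) = 0.47861 / 0.21000 ≈ 2.2791
Ratio ≈ 2.28:1


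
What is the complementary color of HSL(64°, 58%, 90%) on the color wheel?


Complement = opposite side of color wheel = hue + 180°
H' = (64 + 180) mod 360 = 244°
S and L unchanged.
= HSL(244°, 58%, 90%)


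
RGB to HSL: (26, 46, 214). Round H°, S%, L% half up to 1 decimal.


Normalize: R'=26/255≈0.1020, G'=46/255≈0.1804, B'=214/255≈0.8392
Max=214/255, Min=26/255, Δ=Max-Min=188/255
L = (Max+Min)/2 = (214+26)/510 = 240/510 = 0.47058… → L = 47.1%
L ≤ 0.5 → S = Δ/(Max+Min) = 188/(214+26) = 188/240 = 0.78333… → S = 78.3%
(the 1/255 factors cancel in S and H, so raw channel differences can be used)
Max is B' → H = 60 × ((R-G)/Δ + 4) = 60 × ((26-46)/188 + 4)
  -20/188 + 4 = -0.1063… + 4 = 3.8936…
  H = 60 × 3.8936… = 233.617…° → H = 233.6°
= HSL(233.6°, 78.3%, 47.1%)


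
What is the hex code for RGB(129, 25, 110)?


R = 129 → 81 (hex)
G = 25 → 19 (hex)
B = 110 → 6E (hex)
Hex = #81196E


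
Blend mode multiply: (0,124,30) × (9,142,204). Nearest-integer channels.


Multiply: C = A×B/255, rounded to nearest integer
R: 0×9/255 = 0/255 ≈ 0.000 → 0
G: 124×142/255 = 17608/255 ≈ 69.051 → 69
B: 30×204/255 = 6120/255 ≈ 24.000 → 24
= RGB(0, 69, 24)


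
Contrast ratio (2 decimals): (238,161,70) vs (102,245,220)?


Linearize each sRGB channel c=v/255: c/12.92 if c ≤ 0.04045 else ((c+0.055)/1.055)^2.4
L = 0.2126×R_lin + 0.7152×G_lin + 0.0722×B_lin
Color 1 (238,161,70):
  R=238: 238/255≈0.9333 > 0.04045 → ((0.9333+0.055)/1.055)^2.4 ≈ 0.85499
  G=161: 161/255≈0.6314 > 0.04045 → ((0.6314+0.055)/1.055)^2.4 ≈ 0.35640
  B=70: 70/255≈0.2745 > 0.04045 → ((0.2745+0.055)/1.055)^2.4 ≈ 0.06125
  L1 = 0.2126×0.85499 + 0.7152×0.35640 + 0.0722×0.06125 ≈ 0.44109
Color 2 (102,245,220):
  R=102: 102/255≈0.4000 > 0.04045 → ((0.4000+0.055)/1.055)^2.4 ≈ 0.13287
  G=245: 245/255≈0.9608 > 0.04045 → ((0.9608+0.055)/1.055)^2.4 ≈ 0.91310
  B=220: 220/255≈0.8627 > 0.04045 → ((0.8627+0.055)/1.055)^2.4 ≈ 0.71569
  L2 = 0.2126×0.13287 + 0.7152×0.91310 + 0.0722×0.71569 ≈ 0.73297
Lighter = 0.73297, Darker = 0.44109
Ratio = (L_lighter + 0.05) / (L_darker + 0.05)
Ratio = (0.73297 + 0.05) / (0.44109 + 0.05) = 0.78297 / 0.49109 ≈ 1.5943
Ratio ≈ 1.59:1


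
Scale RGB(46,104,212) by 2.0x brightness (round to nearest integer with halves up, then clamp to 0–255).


Multiply each channel by 2.0, round half up, clamp to [0, 255]
R: 46×2.0 = 92
G: 104×2.0 = 208
B: 212×2.0 = 424 → clamp → 255
= RGB(92, 208, 255)


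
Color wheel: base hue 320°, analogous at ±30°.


Base hue: 320°
Left analog: (320 - 30) mod 360 = 290°
Right analog: (320 + 30) mod 360 = 350°
Analogous hues = 290° and 350°


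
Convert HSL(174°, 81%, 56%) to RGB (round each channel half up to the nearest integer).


H=174°, S=0.81, L=0.56
C = (1-|2L-1|)×S = (1-|0.12|)×0.81 = 0.7128
H' = H/60 = 174/60 ≈ 2.9000; X = C×(1-|H' mod 2 - 1|) = 0.64152
m = L - C/2 = 0.56 - 0.3564 = 0.2036
Sector ⌊H'⌋ = 2 → (R',G',B') = (0.0, 0.7128, 0.64152)
RGB = ((R'+m)×255, (G'+m)×255, (B'+m)×255) = (51.918, 233.682, 215.5056)
Round half up → RGB(52, 234, 216)


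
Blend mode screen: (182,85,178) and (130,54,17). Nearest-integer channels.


Screen: C = 255 - (255-A)×(255-B)/255, rounded to nearest integer
R: 255 - (255-182)×(255-130)/255 = 255 - 9125/255 ≈ 255 - 35.784 = 219.216 → 219
G: 255 - (255-85)×(255-54)/255 = 255 - 34170/255 ≈ 255 - 134.000 = 121.000 → 121
B: 255 - (255-178)×(255-17)/255 = 255 - 18326/255 ≈ 255 - 71.867 = 183.133 → 183
= RGB(219, 121, 183)


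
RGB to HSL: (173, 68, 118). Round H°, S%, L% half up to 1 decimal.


Normalize: R'=173/255≈0.6784, G'=68/255≈0.2667, B'=118/255≈0.4627
Max=173/255, Min=68/255, Δ=Max-Min=105/255
L = (Max+Min)/2 = (173+68)/510 = 241/510 = 0.47254… → L = 47.3%
L ≤ 0.5 → S = Δ/(Max+Min) = 105/(173+68) = 105/241 = 0.43568… → S = 43.6%
(the 1/255 factors cancel in S and H, so raw channel differences can be used)
Max is R' → H = 60 × (((G-B)/Δ) mod 6) = 60 × (((68-118)/105) mod 6)
  (-50)/105 = -0.4761…; negative, so add 6 → 5.5238…
  H = 60 × 5.5238… = 331.428…° → H = 331.4°
= HSL(331.4°, 43.6%, 47.3%)


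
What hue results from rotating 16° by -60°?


New hue = (H + rotation) mod 360
New hue = (16 -60) mod 360
= -44 mod 360
= 316°


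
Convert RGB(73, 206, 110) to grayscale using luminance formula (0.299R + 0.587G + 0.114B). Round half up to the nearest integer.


Gray = 0.299×R + 0.587×G + 0.114×B
Gray = 0.299×73 + 0.587×206 + 0.114×110
Gray = 21.827 + 120.922 + 12.540
Gray = 155.289 → round half up → 155
Gray = 155


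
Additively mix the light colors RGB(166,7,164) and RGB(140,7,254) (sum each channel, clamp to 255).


Additive: each channel = min(255, C₁+C₂)
R: 166+140 = 306 → 255
G: 7+7 = 14 → 14
B: 164+254 = 418 → 255
= RGB(255, 14, 255)


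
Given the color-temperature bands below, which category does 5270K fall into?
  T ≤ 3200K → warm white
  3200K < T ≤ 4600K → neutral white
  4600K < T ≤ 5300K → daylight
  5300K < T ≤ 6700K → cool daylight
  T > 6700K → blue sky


Temperature: 5270K
4600K < 5270K ≤ 5300K → daylight
Classification: daylight


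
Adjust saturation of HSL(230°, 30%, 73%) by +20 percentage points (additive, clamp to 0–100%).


Original S = 30%
Adjustment = +20 percentage points
New S = 30 + (20) = 50
Clamp to [0, 100] → 50
= HSL(230°, 50%, 73%)


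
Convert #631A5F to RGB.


63 → 99 (R)
1A → 26 (G)
5F → 95 (B)
= RGB(99, 26, 95)


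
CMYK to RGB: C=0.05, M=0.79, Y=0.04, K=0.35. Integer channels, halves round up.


R = 255 × (1-C) × (1-K) = 255 × 0.95 × 0.65 = 157.4625 → 157
G = 255 × (1-M) × (1-K) = 255 × 0.21 × 0.65 = 34.8075 → 35
B = 255 × (1-Y) × (1-K) = 255 × 0.96 × 0.65 = 159.12 → 159
= RGB(157, 35, 159)


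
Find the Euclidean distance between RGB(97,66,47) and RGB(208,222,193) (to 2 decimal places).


d = √[(R₁-R₂)² + (G₁-G₂)² + (B₁-B₂)²]
d = √[(97-208)² + (66-222)² + (47-193)²]
d = √[12321 + 24336 + 21316]
d = √57973
d ≈ 240.78


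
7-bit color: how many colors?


Colors = 2^bits = 2^7
= 128 colors


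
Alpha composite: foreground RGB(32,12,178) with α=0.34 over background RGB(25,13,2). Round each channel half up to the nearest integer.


C = α×F + (1-α)×B, with 1-α = 0.66
R: 0.34×32 + 0.66×25 = 10.88 + 16.50 = 27.38 → 27
G: 0.34×12 + 0.66×13 = 4.08 + 8.58 = 12.66 → 13
B: 0.34×178 + 0.66×2 = 60.52 + 1.32 = 61.84 → 62
= RGB(27, 13, 62)


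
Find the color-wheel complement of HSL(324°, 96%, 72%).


Complement = opposite side of color wheel = hue + 180°
H' = (324 + 180) mod 360 = 144°
S and L unchanged.
= HSL(144°, 96%, 72%)


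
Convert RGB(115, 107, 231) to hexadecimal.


R = 115 → 73 (hex)
G = 107 → 6B (hex)
B = 231 → E7 (hex)
Hex = #736BE7


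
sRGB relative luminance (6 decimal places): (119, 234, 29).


Linearize each channel (sRGB transfer function): c = v/255; c_lin = c/12.92 if c ≤ 0.04045, else ((c+0.055)/1.055)^2.4
  R: 119/255 ≈ 0.466667 > 0.04045 → ((0.466667+0.055)/1.055)^2.4 ≈ 0.184475
  G: 234/255 ≈ 0.917647 > 0.04045 → ((0.917647+0.055)/1.055)^2.4 ≈ 0.822786
  B: 29/255 ≈ 0.113725 > 0.04045 → ((0.113725+0.055)/1.055)^2.4 ≈ 0.012286
R_lin = 0.184475, G_lin = 0.822786, B_lin = 0.012286
L = 0.2126×R + 0.7152×G + 0.0722×B
L = 0.2126×0.184475 + 0.7152×0.822786 + 0.0722×0.012286
L ≈ 0.628563


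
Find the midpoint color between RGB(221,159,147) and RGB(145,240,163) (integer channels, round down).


Midpoint: each channel = ⌊(C₁+C₂)/2⌋
R: ⌊(221+145)/2⌋ = 183
G: ⌊(159+240)/2⌋ = 199
B: ⌊(147+163)/2⌋ = 155
= RGB(183, 199, 155)


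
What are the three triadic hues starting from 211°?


Triadic: equally spaced at 120° intervals
H1 = 211°
H2 = (211 + 120) mod 360 = 331°
H3 = (211 + 240) mod 360 = 91°
Triadic = 211°, 331°, 91°


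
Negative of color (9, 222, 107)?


Invert: (255-R, 255-G, 255-B)
R: 255-9 = 246
G: 255-222 = 33
B: 255-107 = 148
= RGB(246, 33, 148)


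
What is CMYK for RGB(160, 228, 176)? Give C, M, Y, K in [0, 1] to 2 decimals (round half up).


R'=160/255≈0.6275, G'=228/255≈0.8941, B'=176/255≈0.6902
K = 1 - max(R',G',B') = 1 - 228/255 = 27/255 = 0.10588… → 0.11
(1-R'-K)/(1-K) simplifies to (max-R)/max with max = 228:
C = (228-160)/228 = 68/228 = 0.29824… → 0.30
M = (228-228)/228 = 0/228 = 0 → 0.00
Y = (228-176)/228 = 52/228 = 0.22807… → 0.23
= CMYK(0.30, 0.00, 0.23, 0.11)


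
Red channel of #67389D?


Color: #67389D
R = 67 = 103
G = 38 = 56
B = 9D = 157
Red = 103


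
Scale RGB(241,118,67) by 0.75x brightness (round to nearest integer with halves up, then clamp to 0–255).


Multiply each channel by 0.75, round half up, clamp to [0, 255]
R: 241×0.75 = 180.75 → round → 181
G: 118×0.75 = 88.5 → round → 89
B: 67×0.75 = 50.25 → round → 50
= RGB(181, 89, 50)


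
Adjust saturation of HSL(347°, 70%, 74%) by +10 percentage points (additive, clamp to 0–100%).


Original S = 70%
Adjustment = +10 percentage points
New S = 70 + (10) = 80
Clamp to [0, 100] → 80
= HSL(347°, 80%, 74%)


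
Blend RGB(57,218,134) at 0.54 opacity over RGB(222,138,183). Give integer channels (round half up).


C = α×F + (1-α)×B, with 1-α = 0.46
R: 0.54×57 + 0.46×222 = 30.78 + 102.12 = 132.90 → 133
G: 0.54×218 + 0.46×138 = 117.72 + 63.48 = 181.20 → 181
B: 0.54×134 + 0.46×183 = 72.36 + 84.18 = 156.54 → 157
= RGB(133, 181, 157)


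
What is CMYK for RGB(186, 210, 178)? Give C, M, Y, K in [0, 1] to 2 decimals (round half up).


R'=186/255≈0.7294, G'=210/255≈0.8235, B'=178/255≈0.6980
K = 1 - max(R',G',B') = 1 - 210/255 = 45/255 = 0.17647… → 0.18
(1-R'-K)/(1-K) simplifies to (max-R)/max with max = 210:
C = (210-186)/210 = 24/210 = 0.11428… → 0.11
M = (210-210)/210 = 0/210 = 0 → 0.00
Y = (210-178)/210 = 32/210 = 0.15238… → 0.15
= CMYK(0.11, 0.00, 0.15, 0.18)


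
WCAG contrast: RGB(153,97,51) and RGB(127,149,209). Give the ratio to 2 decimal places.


Linearize each sRGB channel c=v/255: c/12.92 if c ≤ 0.04045 else ((c+0.055)/1.055)^2.4
L = 0.2126×R_lin + 0.7152×G_lin + 0.0722×B_lin
Color 1 (153,97,51):
  R=153: 153/255≈0.6000 > 0.04045 → ((0.6000+0.055)/1.055)^2.4 ≈ 0.31855
  G=97: 97/255≈0.3804 > 0.04045 → ((0.3804+0.055)/1.055)^2.4 ≈ 0.11954
  B=51: 51/255≈0.2000 > 0.04045 → ((0.2000+0.055)/1.055)^2.4 ≈ 0.03310
  L1 = 0.2126×0.31855 + 0.7152×0.11954 + 0.0722×0.03310 ≈ 0.15561
Color 2 (127,149,209):
  R=127: 127/255≈0.4980 > 0.04045 → ((0.4980+0.055)/1.055)^2.4 ≈ 0.21223
  G=149: 149/255≈0.5843 > 0.04045 → ((0.5843+0.055)/1.055)^2.4 ≈ 0.30054
  B=209: 209/255≈0.8196 > 0.04045 → ((0.8196+0.055)/1.055)^2.4 ≈ 0.63760
  L2 = 0.2126×0.21223 + 0.7152×0.30054 + 0.0722×0.63760 ≈ 0.30610
Lighter = 0.30610, Darker = 0.15561
Ratio = (L_lighter + 0.05) / (L_darker + 0.05)
Ratio = (0.30610 + 0.05) / (0.15561 + 0.05) = 0.35610 / 0.20561 ≈ 1.7320
Ratio ≈ 1.73:1
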